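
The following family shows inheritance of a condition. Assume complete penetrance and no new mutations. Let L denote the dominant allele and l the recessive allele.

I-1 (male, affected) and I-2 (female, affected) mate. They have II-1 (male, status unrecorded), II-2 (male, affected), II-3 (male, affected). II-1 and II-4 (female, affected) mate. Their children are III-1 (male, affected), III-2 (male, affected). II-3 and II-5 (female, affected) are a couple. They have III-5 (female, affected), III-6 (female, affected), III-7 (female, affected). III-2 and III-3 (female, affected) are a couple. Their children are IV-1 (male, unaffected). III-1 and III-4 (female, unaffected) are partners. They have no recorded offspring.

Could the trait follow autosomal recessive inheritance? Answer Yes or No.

No

Under autosomal recessive, IV-1 (unaffected, male) cannot arise from III-2 (affected) × III-3 (affected).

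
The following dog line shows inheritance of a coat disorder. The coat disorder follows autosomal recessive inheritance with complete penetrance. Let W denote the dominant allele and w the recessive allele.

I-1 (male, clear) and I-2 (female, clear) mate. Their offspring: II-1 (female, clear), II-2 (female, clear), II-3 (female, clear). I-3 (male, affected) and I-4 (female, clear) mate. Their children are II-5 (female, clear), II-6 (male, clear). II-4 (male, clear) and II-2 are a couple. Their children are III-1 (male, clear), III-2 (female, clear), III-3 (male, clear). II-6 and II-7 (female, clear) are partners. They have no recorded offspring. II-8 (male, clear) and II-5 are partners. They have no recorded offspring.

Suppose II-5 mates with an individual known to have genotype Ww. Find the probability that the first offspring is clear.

3/4

II-5 is clear so carries W and received w from I-3 (ww), so II-5 is Ww.
The cross gives 1/4 WW : 1/2 Ww : 1/4 ww, so P(offspring is clear) = 3/4.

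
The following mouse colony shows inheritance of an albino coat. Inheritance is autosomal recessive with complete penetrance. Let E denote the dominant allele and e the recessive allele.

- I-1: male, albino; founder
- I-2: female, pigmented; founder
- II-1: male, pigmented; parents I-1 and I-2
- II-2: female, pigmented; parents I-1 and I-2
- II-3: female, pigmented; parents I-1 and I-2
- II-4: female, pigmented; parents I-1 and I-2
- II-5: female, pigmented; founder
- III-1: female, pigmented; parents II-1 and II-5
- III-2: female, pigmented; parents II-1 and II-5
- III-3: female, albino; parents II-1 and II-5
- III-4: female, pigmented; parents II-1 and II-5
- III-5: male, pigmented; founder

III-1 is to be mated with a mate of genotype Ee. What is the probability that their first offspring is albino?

II-1 is pigmented so carries E and received e from I-1 (ee), so II-1 is Ee.
II-5 is pigmented so carries E and passed e to III-3 (ee), so II-5 is Ee.
III-1 is a pigmented offspring of II-1 (Ee) × II-5 (Ee), whose cross gives 1/4 EE : 1/2 Ee : 1/4 ee; conditioning on being pigmented, III-1 is EE with probability 1/3, Ee with probability 2/3.
Summing over parental genotype combinations, P(offspring is albino) = 2/3·1/4 = 1/6.

1/6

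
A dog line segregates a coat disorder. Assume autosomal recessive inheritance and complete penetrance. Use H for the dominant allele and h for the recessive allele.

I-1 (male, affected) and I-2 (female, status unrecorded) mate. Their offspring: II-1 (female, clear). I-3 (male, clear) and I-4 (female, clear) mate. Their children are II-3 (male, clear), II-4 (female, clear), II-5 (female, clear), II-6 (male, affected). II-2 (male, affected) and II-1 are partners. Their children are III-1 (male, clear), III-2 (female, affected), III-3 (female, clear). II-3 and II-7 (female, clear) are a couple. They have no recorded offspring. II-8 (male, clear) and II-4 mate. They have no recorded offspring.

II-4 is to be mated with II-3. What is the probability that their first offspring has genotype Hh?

4/9

I-3 is clear so carries H and passed h to II-6 (hh), so I-3 is Hh.
I-4 is clear so carries H and passed h to II-6 (hh), so I-4 is Hh.
II-4 is a clear offspring of I-3 (Hh) × I-4 (Hh), whose cross gives 1/4 HH : 1/2 Hh : 1/4 hh; conditioning on being clear, II-4 is HH with probability 1/3, Hh with probability 2/3.
II-3 is a clear offspring of I-3 (Hh) × I-4 (Hh), whose cross gives 1/4 HH : 1/2 Hh : 1/4 hh; conditioning on being clear, II-3 is HH with probability 1/3, Hh with probability 2/3.
Summing over parental genotype combinations, P(offspring has genotype Hh) = 2/9·1/2 + 2/9·1/2 + 4/9·1/2 = 4/9.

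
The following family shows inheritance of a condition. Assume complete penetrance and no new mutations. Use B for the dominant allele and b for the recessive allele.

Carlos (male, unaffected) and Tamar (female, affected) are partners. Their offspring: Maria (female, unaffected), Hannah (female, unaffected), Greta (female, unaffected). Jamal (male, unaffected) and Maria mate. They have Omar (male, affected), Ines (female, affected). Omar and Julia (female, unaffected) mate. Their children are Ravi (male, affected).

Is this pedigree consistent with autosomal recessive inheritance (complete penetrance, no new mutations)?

A consistent assignment under autosomal recessive exists: Carlos BB, Tamar bb, Maria Bb, Hannah Bb, Greta Bb, Jamal Bb, Omar bb, Ines bb, Julia Bb, Ravi bb.
In this assignment every recorded phenotype matches its genotype and every non-founder's genotype is obtainable from its parents' genotypes, so the pedigree is consistent.

Yes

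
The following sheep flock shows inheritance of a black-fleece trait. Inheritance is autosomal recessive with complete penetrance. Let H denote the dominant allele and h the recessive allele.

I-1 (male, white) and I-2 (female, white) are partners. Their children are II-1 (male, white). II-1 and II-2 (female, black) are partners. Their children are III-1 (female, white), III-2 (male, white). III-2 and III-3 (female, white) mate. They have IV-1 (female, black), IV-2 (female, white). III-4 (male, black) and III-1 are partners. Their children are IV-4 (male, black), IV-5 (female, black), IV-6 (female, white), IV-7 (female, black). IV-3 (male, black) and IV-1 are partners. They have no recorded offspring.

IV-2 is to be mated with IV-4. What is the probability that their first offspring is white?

2/3

III-2 is white so carries H and received h from II-2 (hh), so III-2 is Hh.
III-3 is white so carries H and passed h to IV-1 (hh), so III-3 is Hh.
IV-2 is a white offspring of III-2 (Hh) × III-3 (Hh), whose cross gives 1/4 HH : 1/2 Hh : 1/4 hh; conditioning on being white, IV-2 is HH with probability 1/3, Hh with probability 2/3.
IV-4 is black, so IV-4 is hh.
Summing over parental genotype combinations, P(offspring is white) = 1/3·1 + 2/3·1/2 = 2/3.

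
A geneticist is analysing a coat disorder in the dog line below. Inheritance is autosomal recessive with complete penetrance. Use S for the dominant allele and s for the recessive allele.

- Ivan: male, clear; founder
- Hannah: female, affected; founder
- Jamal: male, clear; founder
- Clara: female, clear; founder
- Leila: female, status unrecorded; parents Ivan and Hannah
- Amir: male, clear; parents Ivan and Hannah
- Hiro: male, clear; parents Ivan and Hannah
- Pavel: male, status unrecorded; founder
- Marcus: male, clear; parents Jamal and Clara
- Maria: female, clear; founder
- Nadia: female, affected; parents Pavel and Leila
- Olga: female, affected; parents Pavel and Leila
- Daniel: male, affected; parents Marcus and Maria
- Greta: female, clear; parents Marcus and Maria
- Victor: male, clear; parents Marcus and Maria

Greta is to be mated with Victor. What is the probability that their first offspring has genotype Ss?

Marcus is clear so carries S and passed s to Daniel (ss), so Marcus is Ss.
Maria is clear so carries S and passed s to Daniel (ss), so Maria is Ss.
Greta is a clear offspring of Marcus (Ss) × Maria (Ss), whose cross gives 1/4 SS : 1/2 Ss : 1/4 ss; conditioning on being clear, Greta is SS with probability 1/3, Ss with probability 2/3.
Victor is a clear offspring of Marcus (Ss) × Maria (Ss), whose cross gives 1/4 SS : 1/2 Ss : 1/4 ss; conditioning on being clear, Victor is SS with probability 1/3, Ss with probability 2/3.
Summing over parental genotype combinations, P(offspring has genotype Ss) = 2/9·1/2 + 2/9·1/2 + 4/9·1/2 = 4/9.

4/9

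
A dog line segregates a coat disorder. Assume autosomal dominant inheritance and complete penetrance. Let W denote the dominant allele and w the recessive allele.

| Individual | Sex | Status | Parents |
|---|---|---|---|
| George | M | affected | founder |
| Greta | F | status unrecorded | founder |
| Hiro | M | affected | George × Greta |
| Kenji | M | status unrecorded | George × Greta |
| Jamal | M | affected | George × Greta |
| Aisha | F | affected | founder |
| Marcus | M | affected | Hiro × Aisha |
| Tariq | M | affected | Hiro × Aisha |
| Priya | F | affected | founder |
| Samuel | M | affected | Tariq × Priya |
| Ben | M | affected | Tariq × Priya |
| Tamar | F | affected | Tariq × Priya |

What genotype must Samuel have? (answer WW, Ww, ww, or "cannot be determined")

Samuel's phenotype allows WW or Ww, and no parent or child forces a single allele at both positions; consistent genotype assignments exist with Samuel as WW or Ww.

cannot be determined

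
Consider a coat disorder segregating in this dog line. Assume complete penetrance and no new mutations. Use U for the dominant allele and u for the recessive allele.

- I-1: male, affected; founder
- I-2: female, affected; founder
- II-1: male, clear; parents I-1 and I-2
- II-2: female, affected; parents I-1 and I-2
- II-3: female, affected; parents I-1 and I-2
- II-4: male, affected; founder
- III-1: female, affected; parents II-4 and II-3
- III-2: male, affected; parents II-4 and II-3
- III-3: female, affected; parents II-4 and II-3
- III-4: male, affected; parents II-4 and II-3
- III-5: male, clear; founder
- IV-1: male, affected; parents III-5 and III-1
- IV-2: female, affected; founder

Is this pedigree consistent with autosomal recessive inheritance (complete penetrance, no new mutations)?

No

Under autosomal recessive, II-1 (clear, male) cannot arise from I-1 (affected) × I-2 (affected).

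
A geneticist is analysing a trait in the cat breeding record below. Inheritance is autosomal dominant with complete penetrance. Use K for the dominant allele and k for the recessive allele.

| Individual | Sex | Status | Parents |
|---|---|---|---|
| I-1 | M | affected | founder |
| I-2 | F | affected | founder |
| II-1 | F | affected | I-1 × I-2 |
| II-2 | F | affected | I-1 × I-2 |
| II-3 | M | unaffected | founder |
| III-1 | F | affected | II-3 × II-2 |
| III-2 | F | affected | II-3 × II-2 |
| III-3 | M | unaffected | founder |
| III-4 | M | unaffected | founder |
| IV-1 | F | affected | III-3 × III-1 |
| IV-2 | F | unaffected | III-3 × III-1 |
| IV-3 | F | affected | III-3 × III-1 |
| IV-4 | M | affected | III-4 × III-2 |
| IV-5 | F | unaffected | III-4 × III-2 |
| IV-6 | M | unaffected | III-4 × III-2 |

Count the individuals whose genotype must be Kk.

5

Obligate heterozygotes: III-1 is affected so carries K and received k from II-3 (kk), so III-1 is Kk; III-2 is affected so carries K and received k from II-3 (kk), so III-2 is Kk; IV-1 is affected so carries K and received k from III-3 (kk), so IV-1 is Kk; IV-3 is affected so carries K and received k from III-3 (kk), so IV-3 is Kk; IV-4 is affected so carries K and received k from III-4 (kk), so IV-4 is Kk.
Every other individual is either homozygous by phenotype or has at least one consistent homozygous assignment, so the count is 5.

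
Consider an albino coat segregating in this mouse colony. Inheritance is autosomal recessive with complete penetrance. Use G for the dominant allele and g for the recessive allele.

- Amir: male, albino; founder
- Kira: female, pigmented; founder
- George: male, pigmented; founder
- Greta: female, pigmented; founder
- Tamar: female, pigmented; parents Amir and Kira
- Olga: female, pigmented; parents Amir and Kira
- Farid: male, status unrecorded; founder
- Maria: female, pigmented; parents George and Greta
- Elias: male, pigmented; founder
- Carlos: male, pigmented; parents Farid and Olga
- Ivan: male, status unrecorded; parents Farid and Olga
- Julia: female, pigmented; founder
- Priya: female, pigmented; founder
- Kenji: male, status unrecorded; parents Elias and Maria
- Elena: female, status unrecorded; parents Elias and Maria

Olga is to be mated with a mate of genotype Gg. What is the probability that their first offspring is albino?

1/4

Olga is pigmented so carries G and received g from Amir (gg), so Olga is Gg.
The cross gives 1/4 GG : 1/2 Gg : 1/4 gg, so P(offspring is albino) = 1/4.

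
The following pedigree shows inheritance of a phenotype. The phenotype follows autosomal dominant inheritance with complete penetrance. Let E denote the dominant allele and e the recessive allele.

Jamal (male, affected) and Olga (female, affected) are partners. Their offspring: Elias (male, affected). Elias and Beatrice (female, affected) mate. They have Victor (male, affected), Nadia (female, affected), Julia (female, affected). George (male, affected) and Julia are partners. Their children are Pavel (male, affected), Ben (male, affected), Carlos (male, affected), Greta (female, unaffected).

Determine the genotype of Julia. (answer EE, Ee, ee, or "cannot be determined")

Ee

From phenotype alone, Julia is EE or Ee.
Julia is affected so carries E and passed e to Greta (ee), so Julia is Ee.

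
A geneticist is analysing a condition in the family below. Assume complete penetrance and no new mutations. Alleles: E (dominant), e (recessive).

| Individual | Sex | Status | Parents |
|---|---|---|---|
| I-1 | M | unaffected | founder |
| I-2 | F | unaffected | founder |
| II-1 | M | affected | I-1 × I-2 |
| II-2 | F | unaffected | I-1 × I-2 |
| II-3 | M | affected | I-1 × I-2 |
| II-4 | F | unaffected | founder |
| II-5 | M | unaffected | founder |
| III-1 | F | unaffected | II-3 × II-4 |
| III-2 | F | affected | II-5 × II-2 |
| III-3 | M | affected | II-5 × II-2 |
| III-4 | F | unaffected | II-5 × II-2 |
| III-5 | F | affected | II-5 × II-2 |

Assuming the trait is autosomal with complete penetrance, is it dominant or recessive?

I-1 and I-2 are both unaffected yet have an affected child II-1. Under dominance, an affected child requires at least one affected parent, so the trait cannot be dominant.

recessive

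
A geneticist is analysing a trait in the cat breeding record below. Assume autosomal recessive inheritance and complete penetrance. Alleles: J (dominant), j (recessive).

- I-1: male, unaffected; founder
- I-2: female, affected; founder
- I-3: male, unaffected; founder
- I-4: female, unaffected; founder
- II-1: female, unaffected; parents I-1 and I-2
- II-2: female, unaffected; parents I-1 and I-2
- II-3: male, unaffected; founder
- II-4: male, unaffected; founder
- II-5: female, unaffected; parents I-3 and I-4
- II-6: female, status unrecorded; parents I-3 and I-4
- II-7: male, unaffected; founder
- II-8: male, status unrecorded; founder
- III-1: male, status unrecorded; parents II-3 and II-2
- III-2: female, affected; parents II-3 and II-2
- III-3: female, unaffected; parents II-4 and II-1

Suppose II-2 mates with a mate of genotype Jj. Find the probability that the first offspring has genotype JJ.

II-2 is unaffected so carries J and received j from I-2 (jj), so II-2 is Jj.
The cross gives 1/4 JJ : 1/2 Jj : 1/4 jj, so P(offspring has genotype JJ) = 1/4.

1/4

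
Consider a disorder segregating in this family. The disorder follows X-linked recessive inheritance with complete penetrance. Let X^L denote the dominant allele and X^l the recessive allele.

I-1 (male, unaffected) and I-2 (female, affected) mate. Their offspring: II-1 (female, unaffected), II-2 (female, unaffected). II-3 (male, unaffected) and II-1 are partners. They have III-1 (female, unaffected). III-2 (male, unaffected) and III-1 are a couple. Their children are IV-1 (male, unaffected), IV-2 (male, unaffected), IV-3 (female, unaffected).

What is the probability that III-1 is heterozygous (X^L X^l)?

II-3 is unaffected, so II-3 is X^L Y.
II-1 is unaffected so carries L and received l from I-2 (X^l X^l), so II-1 is X^L X^l.
Their cross gives offspring ratios 1/2 X^L X^L : 1/2 X^L X^l. Conditioning on III-1 being unaffected, P(X^L X^l) = 1/2 / 1 = 1/2 before taking III-1's own offspring into account.
III-2 is unaffected, so III-2 is X^L Y.
Now use III-1's offspring. Probability of each recorded status — unaffected son IV-1: 1/2 if III-1 is X^L X^l, 1 if X^L X^L; unaffected son IV-2: 1/2 if III-1 is X^L X^l, 1 if X^L X^L. (IV-3: equally likely either way, so uninformative.)
Bayes: P(X^L X^l) = 1/2·1/4 / (1/2·1/4 + 1/2·1) = 1/5.

1/5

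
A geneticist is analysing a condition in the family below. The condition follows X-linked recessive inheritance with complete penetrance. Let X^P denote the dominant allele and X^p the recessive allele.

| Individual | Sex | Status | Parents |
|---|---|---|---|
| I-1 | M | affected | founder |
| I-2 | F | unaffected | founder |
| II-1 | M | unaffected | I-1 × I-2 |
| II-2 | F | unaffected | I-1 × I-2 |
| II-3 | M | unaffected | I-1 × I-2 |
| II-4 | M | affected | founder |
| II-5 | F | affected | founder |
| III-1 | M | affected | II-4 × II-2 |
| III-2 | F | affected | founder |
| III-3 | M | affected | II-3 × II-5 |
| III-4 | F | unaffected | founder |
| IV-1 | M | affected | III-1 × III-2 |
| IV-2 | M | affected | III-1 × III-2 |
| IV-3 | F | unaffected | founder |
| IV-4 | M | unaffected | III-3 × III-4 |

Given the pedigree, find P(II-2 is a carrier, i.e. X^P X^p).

II-2 is unaffected so carries P and received p from I-1 (X^p Y), so II-2 is X^P X^p, giving P(X^P X^p) = 1.

1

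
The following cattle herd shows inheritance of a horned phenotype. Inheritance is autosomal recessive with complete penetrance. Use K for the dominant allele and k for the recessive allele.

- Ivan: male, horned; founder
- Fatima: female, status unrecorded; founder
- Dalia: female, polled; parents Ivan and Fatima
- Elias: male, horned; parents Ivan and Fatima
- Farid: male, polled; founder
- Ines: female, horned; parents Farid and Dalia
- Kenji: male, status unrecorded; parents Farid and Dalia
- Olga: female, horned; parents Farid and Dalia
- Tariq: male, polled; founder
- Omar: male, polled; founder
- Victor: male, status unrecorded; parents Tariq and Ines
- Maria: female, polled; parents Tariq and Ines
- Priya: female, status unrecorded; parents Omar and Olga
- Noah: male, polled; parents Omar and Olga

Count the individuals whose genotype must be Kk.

Obligate heterozygotes: Fatima passed K to Dalia (Kk, whose k came from Ivan) and passed k to Elias (kk), so Fatima is Kk; Dalia is polled so carries K and received k from Ivan (kk), so Dalia is Kk; Farid is polled so carries K and passed k to Ines (kk), so Farid is Kk; Maria is polled so carries K and received k from Ines (kk), so Maria is Kk; Noah is polled so carries K and received k from Olga (kk), so Noah is Kk.
Every other individual is either homozygous by phenotype or has at least one consistent homozygous assignment, so the count is 5.

5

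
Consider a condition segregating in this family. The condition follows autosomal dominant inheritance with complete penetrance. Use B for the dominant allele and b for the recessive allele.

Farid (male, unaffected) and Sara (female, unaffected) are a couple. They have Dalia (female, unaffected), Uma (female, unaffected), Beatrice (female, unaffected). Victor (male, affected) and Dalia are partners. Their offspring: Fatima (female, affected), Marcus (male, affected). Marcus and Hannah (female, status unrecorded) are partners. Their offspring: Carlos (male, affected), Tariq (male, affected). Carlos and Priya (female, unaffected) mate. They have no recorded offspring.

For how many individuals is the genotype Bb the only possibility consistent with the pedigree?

2

Obligate heterozygotes: Fatima is affected so carries B and received b from Dalia (bb), so Fatima is Bb; Marcus is affected so carries B and received b from Dalia (bb), so Marcus is Bb.
Every other individual is either homozygous by phenotype or has at least one consistent homozygous assignment, so the count is 2.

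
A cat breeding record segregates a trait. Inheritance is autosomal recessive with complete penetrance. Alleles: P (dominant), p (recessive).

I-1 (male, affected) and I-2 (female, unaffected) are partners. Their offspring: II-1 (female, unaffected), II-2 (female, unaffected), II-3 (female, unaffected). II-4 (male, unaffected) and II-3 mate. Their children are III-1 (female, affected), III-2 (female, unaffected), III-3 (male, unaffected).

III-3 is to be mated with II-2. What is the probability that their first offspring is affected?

II-4 is unaffected so carries P and passed p to III-1 (pp), so II-4 is Pp.
II-3 is unaffected so carries P and received p from I-1 (pp), so II-3 is Pp.
III-3 is an unaffected offspring of II-4 (Pp) × II-3 (Pp), whose cross gives 1/4 PP : 1/2 Pp : 1/4 pp; conditioning on being unaffected, III-3 is PP with probability 1/3, Pp with probability 2/3.
II-2 is unaffected so carries P and received p from I-1 (pp), so II-2 is Pp.
Summing over parental genotype combinations, P(offspring is affected) = 2/3·1/4 = 1/6.

1/6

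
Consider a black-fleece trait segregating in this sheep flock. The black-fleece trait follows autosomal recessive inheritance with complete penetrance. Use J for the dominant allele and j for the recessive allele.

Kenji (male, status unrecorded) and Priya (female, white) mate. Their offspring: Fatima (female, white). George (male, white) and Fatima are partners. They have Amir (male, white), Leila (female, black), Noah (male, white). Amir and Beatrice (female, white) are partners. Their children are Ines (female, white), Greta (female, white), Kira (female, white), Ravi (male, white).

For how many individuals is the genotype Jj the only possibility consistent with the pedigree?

Obligate heterozygotes: Fatima is white so carries J and passed j to Leila (jj), so Fatima is Jj; George is white so carries J and passed j to Leila (jj), so George is Jj.
Every other individual is either homozygous by phenotype or has at least one consistent homozygous assignment, so the count is 2.

2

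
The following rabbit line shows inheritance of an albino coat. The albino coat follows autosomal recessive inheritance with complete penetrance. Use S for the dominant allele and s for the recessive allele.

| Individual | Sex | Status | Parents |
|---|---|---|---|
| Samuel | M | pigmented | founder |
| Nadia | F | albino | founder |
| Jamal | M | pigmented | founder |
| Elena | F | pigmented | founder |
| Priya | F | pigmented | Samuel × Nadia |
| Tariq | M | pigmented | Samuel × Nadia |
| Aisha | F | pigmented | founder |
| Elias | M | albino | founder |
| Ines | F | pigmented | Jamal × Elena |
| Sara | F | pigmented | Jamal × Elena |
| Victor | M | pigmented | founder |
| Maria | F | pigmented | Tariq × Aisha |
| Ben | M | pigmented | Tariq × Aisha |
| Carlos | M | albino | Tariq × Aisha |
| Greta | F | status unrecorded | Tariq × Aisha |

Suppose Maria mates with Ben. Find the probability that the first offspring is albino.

1/9

Tariq is pigmented so carries S and received s from Nadia (ss), so Tariq is Ss.
Aisha is pigmented so carries S and passed s to Carlos (ss), so Aisha is Ss.
Maria is a pigmented offspring of Tariq (Ss) × Aisha (Ss), whose cross gives 1/4 SS : 1/2 Ss : 1/4 ss; conditioning on being pigmented, Maria is SS with probability 1/3, Ss with probability 2/3.
Ben is a pigmented offspring of Tariq (Ss) × Aisha (Ss), whose cross gives 1/4 SS : 1/2 Ss : 1/4 ss; conditioning on being pigmented, Ben is SS with probability 1/3, Ss with probability 2/3.
Summing over parental genotype combinations, P(offspring is albino) = 4/9·1/4 = 1/9.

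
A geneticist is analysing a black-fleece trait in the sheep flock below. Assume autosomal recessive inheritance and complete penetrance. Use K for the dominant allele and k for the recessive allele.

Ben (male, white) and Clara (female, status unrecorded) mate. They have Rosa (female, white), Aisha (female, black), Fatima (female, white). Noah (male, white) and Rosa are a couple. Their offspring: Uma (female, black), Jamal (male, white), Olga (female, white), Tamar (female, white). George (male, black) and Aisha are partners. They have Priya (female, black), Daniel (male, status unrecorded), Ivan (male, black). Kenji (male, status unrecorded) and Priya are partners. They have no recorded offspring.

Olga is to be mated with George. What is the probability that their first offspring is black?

1/3

Noah is white so carries K and passed k to Uma (kk), so Noah is Kk.
Rosa is white so carries K and passed k to Uma (kk), so Rosa is Kk.
Olga is a white offspring of Noah (Kk) × Rosa (Kk), whose cross gives 1/4 KK : 1/2 Kk : 1/4 kk; conditioning on being white, Olga is KK with probability 1/3, Kk with probability 2/3.
George is black, so George is kk.
Summing over parental genotype combinations, P(offspring is black) = 2/3·1/2 = 1/3.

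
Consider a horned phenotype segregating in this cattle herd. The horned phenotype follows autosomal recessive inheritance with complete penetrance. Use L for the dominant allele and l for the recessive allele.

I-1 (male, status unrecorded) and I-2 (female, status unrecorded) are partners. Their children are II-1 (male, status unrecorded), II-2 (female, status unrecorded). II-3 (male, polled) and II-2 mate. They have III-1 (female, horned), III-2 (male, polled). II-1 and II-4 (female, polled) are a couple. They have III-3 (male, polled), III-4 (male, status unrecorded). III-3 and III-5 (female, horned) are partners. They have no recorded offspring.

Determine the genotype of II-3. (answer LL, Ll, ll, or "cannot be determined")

From phenotype alone, II-3 is LL or Ll.
II-3 is polled so carries L and passed l to III-1 (ll), so II-3 is Ll.

Ll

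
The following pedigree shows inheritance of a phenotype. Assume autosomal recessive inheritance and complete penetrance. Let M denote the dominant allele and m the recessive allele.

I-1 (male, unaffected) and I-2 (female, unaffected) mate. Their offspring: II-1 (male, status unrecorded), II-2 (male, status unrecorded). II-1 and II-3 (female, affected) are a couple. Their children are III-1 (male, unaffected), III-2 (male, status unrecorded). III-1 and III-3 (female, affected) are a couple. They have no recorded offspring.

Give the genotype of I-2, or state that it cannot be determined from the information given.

cannot be determined

I-2's phenotype allows MM or Mm, and no parent or child forces a single allele at both positions; consistent genotype assignments exist with I-2 as MM or Mm.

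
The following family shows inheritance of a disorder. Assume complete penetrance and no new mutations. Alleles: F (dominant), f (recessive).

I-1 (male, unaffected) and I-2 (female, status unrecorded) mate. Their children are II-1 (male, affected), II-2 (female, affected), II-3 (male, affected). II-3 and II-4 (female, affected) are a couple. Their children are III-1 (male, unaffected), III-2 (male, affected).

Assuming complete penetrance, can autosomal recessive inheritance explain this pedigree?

Under autosomal recessive, III-1 (unaffected, male) cannot arise from II-3 (affected) × II-4 (affected).

No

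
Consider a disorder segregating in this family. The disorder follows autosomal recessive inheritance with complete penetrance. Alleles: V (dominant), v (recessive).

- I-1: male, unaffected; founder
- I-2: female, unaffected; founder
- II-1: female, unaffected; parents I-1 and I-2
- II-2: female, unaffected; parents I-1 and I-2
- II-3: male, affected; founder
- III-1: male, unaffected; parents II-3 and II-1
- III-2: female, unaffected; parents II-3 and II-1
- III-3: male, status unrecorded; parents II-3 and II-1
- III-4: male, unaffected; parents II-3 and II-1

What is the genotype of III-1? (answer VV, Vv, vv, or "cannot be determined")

Vv

From phenotype alone, III-1 is VV or Vv.
III-1 is unaffected so carries V and received v from II-3 (vv), so III-1 is Vv.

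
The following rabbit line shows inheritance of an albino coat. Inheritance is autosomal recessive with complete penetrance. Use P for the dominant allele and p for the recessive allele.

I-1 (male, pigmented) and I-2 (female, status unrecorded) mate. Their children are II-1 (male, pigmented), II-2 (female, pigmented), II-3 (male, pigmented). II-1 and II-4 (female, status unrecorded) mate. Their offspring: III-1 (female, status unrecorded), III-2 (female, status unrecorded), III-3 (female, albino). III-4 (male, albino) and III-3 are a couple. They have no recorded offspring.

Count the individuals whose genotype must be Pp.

1

Obligate heterozygotes: II-1 is pigmented so carries P and passed p to III-3 (pp), so II-1 is Pp.
Every other individual is either homozygous by phenotype or has at least one consistent homozygous assignment, so the count is 1.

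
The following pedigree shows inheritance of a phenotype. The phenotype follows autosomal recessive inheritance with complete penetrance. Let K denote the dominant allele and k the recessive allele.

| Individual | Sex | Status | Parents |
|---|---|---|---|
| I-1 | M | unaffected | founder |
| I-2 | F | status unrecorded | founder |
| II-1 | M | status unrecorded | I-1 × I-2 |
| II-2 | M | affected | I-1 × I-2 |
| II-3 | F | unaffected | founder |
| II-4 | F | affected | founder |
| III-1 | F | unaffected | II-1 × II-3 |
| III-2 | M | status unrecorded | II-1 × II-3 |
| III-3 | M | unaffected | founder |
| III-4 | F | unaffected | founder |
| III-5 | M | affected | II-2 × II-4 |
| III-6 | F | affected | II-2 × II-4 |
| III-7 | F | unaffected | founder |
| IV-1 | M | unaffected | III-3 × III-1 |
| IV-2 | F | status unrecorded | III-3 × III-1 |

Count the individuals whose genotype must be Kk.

Obligate heterozygotes: I-1 is unaffected so carries K and passed k to II-2 (kk), so I-1 is Kk.
Every other individual is either homozygous by phenotype or has at least one consistent homozygous assignment, so the count is 1.

1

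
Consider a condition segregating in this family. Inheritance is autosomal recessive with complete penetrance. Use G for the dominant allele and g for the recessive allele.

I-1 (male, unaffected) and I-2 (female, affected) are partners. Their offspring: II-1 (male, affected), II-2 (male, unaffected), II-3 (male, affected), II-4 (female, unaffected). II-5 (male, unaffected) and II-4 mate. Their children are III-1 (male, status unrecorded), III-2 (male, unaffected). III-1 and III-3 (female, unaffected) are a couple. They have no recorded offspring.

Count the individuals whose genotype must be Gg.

Obligate heterozygotes: I-1 is unaffected so carries G and passed g to II-1 (gg), so I-1 is Gg; II-2 is unaffected so carries G and received g from I-2 (gg), so II-2 is Gg; II-4 is unaffected so carries G and received g from I-2 (gg), so II-4 is Gg.
Every other individual is either homozygous by phenotype or has at least one consistent homozygous assignment, so the count is 3.

3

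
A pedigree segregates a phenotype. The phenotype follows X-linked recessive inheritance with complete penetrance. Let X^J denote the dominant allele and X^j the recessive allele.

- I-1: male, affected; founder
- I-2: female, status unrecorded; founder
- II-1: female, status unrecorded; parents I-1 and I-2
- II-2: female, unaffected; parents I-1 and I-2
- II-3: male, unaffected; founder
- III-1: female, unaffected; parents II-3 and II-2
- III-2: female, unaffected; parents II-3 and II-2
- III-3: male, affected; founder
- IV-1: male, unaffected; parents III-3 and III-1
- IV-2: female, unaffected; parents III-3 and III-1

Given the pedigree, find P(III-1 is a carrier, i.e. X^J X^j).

II-3 is unaffected, so II-3 is X^J Y.
II-2 is unaffected so carries J and received j from I-1 (X^j Y), so II-2 is X^J X^j.
Their cross gives offspring ratios 1/2 X^J X^J : 1/2 X^J X^j. Conditioning on III-1 being unaffected, P(X^J X^j) = 1/2 / 1 = 1/2 before taking III-1's own offspring into account.
III-3 is affected, so III-3 is X^j Y.
Now use III-1's offspring. Probability of each recorded status — unaffected son IV-1: 1/2 if III-1 is X^J X^j, 1 if X^J X^J; unaffected daughter IV-2: 1/2 if III-1 is X^J X^j, 1 if X^J X^J.
Bayes: P(X^J X^j) = 1/2·1/4 / (1/2·1/4 + 1/2·1) = 1/5.

1/5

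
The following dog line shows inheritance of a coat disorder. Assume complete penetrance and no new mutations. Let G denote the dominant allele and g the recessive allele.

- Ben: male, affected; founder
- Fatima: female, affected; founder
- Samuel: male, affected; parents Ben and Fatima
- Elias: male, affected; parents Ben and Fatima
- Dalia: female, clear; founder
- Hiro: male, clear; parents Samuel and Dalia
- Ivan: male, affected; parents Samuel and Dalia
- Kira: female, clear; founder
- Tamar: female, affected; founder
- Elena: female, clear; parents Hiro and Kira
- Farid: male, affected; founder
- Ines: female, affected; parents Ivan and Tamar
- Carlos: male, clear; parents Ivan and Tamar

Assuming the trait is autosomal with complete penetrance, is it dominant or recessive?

dominant

Ivan and Tamar are both affected yet have a clear child Carlos. Under a recessive model two affected parents are homozygous and every child would be affected, so the trait cannot be recessive.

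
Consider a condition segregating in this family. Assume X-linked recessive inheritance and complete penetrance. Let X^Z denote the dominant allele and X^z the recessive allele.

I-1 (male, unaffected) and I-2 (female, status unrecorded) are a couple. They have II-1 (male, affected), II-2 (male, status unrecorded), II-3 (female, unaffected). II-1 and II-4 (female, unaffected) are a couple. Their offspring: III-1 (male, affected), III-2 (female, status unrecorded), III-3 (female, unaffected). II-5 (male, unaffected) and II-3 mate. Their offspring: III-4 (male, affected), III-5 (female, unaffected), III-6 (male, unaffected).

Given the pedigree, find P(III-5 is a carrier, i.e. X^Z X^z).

II-5 is unaffected, so II-5 is X^Z Y.
II-3 is unaffected so carries Z and passed z to III-4 (X^z Y), so II-3 is X^Z X^z.
Their cross gives offspring ratios 1/2 X^Z X^Z : 1/2 X^Z X^z. Conditioning on III-5 being unaffected, P(X^Z X^z) = 1/2 / 1 = 1/2.

1/2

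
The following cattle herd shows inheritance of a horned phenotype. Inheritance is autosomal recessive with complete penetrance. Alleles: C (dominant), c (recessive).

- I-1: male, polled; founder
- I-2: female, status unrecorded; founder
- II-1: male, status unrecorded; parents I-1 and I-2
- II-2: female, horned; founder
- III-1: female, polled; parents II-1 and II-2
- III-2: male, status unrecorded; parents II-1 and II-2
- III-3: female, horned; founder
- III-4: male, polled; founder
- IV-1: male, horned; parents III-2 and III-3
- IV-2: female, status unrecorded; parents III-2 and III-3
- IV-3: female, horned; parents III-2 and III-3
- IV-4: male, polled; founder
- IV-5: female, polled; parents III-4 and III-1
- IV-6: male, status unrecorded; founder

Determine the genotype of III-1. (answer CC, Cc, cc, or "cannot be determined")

Cc

From phenotype alone, III-1 is CC or Cc.
III-1 is polled so carries C and received c from II-2 (cc), so III-1 is Cc.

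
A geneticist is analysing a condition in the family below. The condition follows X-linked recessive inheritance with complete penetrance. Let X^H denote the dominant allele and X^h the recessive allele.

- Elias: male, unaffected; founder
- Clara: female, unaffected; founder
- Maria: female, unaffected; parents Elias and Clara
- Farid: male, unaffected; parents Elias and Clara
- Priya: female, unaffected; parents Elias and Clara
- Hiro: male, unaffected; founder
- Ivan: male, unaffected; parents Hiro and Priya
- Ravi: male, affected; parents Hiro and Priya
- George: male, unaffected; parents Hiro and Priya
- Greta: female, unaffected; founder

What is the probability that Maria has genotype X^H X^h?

1/2

Elias is unaffected, so Elias is X^H Y.
Clara is unaffected so carries H and passed h to Priya (X^H X^h, whose H came from Elias), so Clara is X^H X^h.
Their cross gives offspring ratios 1/2 X^H X^H : 1/2 X^H X^h. Conditioning on Maria being unaffected, P(X^H X^h) = 1/2 / 1 = 1/2.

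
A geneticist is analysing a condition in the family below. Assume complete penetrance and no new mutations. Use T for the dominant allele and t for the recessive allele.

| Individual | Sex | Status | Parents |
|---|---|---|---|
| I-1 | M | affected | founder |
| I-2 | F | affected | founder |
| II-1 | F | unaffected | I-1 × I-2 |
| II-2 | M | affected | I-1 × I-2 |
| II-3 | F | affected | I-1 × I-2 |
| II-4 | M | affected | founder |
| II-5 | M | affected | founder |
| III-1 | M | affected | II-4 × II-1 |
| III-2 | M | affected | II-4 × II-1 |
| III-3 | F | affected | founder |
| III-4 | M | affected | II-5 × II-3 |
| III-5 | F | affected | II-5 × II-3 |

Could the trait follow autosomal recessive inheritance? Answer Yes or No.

No

Under autosomal recessive, II-1 (unaffected, female) cannot arise from I-1 (affected) × I-2 (affected).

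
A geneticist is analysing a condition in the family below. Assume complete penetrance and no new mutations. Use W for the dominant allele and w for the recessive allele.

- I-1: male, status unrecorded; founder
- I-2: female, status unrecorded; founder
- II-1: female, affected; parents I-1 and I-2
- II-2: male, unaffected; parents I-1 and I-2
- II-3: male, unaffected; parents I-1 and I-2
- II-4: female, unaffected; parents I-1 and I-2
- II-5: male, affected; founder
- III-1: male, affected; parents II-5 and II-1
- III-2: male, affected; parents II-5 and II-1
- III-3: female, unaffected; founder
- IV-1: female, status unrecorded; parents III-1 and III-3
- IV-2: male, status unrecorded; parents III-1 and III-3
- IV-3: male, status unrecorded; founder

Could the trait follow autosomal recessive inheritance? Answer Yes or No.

Yes

A consistent assignment under autosomal recessive exists: I-1 Ww, I-2 Ww, II-1 ww, II-2 WW, II-3 WW, II-4 WW, II-5 ww, III-1 ww, III-2 ww, III-3 WW, IV-1 Ww, IV-2 Ww, IV-3 WW.
In this assignment every recorded phenotype matches its genotype and every non-founder's genotype is obtainable from its parents' genotypes, so the pedigree is consistent.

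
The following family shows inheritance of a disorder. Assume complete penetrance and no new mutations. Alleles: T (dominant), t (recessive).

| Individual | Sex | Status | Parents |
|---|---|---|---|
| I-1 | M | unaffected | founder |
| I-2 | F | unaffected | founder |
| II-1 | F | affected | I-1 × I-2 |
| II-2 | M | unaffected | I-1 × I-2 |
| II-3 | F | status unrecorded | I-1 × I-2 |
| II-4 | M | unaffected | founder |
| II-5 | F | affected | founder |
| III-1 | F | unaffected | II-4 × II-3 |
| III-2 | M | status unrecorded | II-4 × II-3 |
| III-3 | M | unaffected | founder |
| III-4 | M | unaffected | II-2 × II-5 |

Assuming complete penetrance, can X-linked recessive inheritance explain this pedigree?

No

Under X-linked recessive, II-1 (affected, female) cannot arise from I-1 (unaffected) × I-2 (unaffected).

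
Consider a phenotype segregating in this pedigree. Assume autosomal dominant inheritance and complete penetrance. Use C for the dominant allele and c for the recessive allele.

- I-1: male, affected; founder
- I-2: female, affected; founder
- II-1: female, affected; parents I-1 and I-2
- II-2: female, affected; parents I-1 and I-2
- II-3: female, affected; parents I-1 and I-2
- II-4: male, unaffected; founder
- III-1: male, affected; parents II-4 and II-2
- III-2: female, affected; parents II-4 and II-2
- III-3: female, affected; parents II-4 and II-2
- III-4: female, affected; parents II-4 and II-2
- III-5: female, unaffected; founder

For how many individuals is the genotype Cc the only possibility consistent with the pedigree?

Obligate heterozygotes: III-1 is affected so carries C and received c from II-4 (cc), so III-1 is Cc; III-2 is affected so carries C and received c from II-4 (cc), so III-2 is Cc; III-3 is affected so carries C and received c from II-4 (cc), so III-3 is Cc; III-4 is affected so carries C and received c from II-4 (cc), so III-4 is Cc.
Every other individual is either homozygous by phenotype or has at least one consistent homozygous assignment, so the count is 4.

4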